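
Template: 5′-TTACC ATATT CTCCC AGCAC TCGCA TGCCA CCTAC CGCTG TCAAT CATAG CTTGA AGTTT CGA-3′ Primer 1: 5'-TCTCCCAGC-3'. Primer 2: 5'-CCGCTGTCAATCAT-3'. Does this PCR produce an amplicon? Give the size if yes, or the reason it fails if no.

Primer 1 (TCTCCCAGC) matches the top strand at positions 10–18 (3' end points downstream).
Primer 2 (CCGCTGTCAATCAT) also matches the top strand directly, at positions 35–48 — its reverse complement ATGATTGACAGCGG is not present.
Both primers anneal to the bottom strand with 3' ends pointing the same way, so neither can prime synthesis back toward the other.

No product — both primers anneal to the same strand and extend in the same direction.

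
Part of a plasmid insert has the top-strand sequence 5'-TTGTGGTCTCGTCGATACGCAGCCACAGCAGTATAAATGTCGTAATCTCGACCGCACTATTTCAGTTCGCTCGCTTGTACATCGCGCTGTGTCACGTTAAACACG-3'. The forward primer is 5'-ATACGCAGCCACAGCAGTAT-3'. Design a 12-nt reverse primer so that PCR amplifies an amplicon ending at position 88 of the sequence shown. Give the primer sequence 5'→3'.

5'-AGCGCGATGTAC-3'

The forward primer binds at positions 15–34; the product's 3' end on the top strand is position 88.
The reverse primer anneals to the top strand over positions 77–88, i.e. to GTACATCGCGCT.
Its sequence written 5'→3' is the reverse complement: AGCGCGATGTAC.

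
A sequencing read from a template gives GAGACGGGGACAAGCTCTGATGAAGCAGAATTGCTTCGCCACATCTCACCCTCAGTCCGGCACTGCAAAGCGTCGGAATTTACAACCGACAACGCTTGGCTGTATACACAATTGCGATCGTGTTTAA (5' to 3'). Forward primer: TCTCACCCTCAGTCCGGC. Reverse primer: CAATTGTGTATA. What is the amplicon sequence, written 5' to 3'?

Scanning the template, TCTCACCCTCAGTCCGGC occurs at positions 44–61; this primer anneals to the bottom strand there with its 3' end pointing downstream.
The reverse primer's reverse complement is TATACACAATTG, which matches the template at positions 103–114.
The product is the template from position 44 through 114 (71 bp).

5'-TCTCACCCTCAGTCCGGCACTGCAAAGCGTCGGAATTTACAACCGACAACGCTTGGCTGTATACACAATTG-3'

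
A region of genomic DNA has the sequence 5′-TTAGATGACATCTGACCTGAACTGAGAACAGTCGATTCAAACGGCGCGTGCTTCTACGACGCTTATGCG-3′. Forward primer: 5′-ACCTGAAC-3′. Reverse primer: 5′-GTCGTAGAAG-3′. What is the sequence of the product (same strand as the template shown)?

5'-ACCTGAACTGAGAACAGTCGATTCAAACGGCGCGTGCTTCTACGAC-3'

Scanning the template, ACCTGAAC occurs at positions 15–22; this primer anneals to the bottom strand there with its 3' end pointing downstream.
Reverse complement of the reverse primer: CTTCTACGAC. This occurs on the top strand at positions 51–60.
The product is the template from position 15 through 60 (46 bp).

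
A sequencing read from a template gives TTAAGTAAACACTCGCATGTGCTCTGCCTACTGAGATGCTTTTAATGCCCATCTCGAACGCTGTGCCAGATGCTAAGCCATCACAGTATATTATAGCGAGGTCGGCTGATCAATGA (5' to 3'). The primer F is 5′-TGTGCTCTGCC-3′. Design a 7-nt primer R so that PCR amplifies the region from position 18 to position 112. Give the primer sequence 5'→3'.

5'-TGATCAG-3'

The product's 3' end on the top strand is position 112.
The reverse primer anneals to the top strand over positions 106–112, i.e. to CTGATCA.
Its sequence written 5'→3' is the reverse complement: TGATCAG.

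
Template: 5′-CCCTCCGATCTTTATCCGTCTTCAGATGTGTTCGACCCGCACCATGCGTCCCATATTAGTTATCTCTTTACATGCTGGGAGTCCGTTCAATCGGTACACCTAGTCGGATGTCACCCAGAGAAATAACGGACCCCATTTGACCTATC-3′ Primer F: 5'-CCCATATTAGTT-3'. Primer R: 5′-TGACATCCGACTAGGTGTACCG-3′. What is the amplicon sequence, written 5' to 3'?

The forward primer matches the template at positions 50–61.
Reverse complement of the reverse primer: CGGTACACCTAGTCGGATGTCA. This occurs on the top strand at positions 92–113.
The product is the template from position 50 through 113 (64 bp).

5'-CCCATATTAGTTATCTCTTTACATGCTGGGAGTCCGTTCAATCGGTACACCTAGTCGGATGTCA-3'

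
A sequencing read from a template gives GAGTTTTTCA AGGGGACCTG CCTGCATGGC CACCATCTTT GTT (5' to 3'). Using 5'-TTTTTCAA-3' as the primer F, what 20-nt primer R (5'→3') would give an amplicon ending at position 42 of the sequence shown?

5'-ACAAAGATGGTGGCCATGCA-3'

The forward primer binds at positions 4–11; the product's 3' end on the top strand is position 42.
The reverse primer anneals to the top strand over positions 23–42, i.e. to TGCATGGCCACCATCTTTGT.
Its sequence written 5'→3' is the reverse complement: ACAAAGATGGTGGCCATGCA.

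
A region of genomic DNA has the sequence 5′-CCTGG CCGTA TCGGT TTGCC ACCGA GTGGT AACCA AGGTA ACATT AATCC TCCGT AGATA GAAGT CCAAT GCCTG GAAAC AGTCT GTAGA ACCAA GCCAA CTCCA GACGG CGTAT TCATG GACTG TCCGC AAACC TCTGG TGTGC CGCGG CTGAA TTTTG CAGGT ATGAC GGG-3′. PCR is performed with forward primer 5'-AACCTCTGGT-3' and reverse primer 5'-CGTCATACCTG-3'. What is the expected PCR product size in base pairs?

40 bp

The forward primer matches the template at positions 132–141.
Reverse complement of the reverse primer: CAGGTATGACG. This occurs on the top strand at positions 161–171.
Amplicon spans positions 132–171: 40 bp.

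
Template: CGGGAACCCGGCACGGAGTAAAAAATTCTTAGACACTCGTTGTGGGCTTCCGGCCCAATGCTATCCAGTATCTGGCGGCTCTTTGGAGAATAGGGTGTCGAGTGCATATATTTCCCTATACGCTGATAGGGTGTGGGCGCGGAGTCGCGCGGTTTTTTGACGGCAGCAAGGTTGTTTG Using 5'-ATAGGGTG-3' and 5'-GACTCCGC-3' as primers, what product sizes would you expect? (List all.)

57 bp, 21 bp

The forward primer ATAGGGTG matches the top strand at positions 90–97, 126–133.
The reverse primer's reverse complement is GCGGAGTC, matching at positions 139–146.
Each forward site pairs with the reverse site to give a product ending at position 146: sizes 57, 21 bp.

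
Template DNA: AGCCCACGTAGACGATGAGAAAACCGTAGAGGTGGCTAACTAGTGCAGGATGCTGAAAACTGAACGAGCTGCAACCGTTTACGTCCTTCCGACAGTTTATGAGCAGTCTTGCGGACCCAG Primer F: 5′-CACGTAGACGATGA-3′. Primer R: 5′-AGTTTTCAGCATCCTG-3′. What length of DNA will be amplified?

57 bp

Scanning the template, CACGTAGACGATGA occurs at positions 5–18; this primer anneals to the bottom strand there with its 3' end pointing downstream.
The reverse primer's reverse complement is CAGGATGCTGAAAACT, which matches the template at positions 46–61.
The product runs from position 5 to position 61, so its length is 61 − 5 + 1 = 57 bp.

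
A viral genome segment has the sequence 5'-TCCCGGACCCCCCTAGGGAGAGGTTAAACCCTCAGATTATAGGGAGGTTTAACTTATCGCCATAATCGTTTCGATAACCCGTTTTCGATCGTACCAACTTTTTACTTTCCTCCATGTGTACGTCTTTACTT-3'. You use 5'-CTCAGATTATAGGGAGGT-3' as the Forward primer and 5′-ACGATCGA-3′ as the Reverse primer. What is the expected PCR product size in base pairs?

Forward primer CTCAGATTATAGGGAGGT is found on the top strand at positions 31–48.
Reverse complement of the reverse primer: TCGATCGT. This occurs on the top strand at positions 85–92.
The product runs from position 31 to position 92, so its length is 92 − 31 + 1 = 62 bp.

62 bp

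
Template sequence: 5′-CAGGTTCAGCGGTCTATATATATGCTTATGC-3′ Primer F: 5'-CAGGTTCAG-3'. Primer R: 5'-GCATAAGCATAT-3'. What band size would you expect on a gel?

31 bp

The forward primer matches the template at positions 1–9.
Taking the reverse complement of GCATAAGCATAT gives ATATGCTTATGC, found at positions 20–31 on the template; the primer anneals here to the top strand with its 3' end pointing upstream.
Product length = (reverse-primer end) − (forward-primer start) + 1 = 31 − 1 + 1 = 31 bp.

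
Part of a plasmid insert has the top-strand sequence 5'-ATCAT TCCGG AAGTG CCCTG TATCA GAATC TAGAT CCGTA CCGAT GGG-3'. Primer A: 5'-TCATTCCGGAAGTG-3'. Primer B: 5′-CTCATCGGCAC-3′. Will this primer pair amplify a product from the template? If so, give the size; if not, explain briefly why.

No product — primer B has no binding site in the template.

Primer B (CTCATCGGCAC) does not match the top strand, and its reverse complement GTGCCGATGAG does not match either.
With no annealing site for primer B, no amplification occurs.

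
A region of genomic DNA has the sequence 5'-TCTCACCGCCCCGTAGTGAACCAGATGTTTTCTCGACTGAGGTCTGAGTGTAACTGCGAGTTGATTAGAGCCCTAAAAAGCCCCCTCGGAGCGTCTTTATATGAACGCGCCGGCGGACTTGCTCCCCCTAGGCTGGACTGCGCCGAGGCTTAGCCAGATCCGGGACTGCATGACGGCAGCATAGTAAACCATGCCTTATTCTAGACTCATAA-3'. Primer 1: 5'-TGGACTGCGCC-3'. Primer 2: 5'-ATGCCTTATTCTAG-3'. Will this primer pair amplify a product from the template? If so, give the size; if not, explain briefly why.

No product — both primers anneal to the same strand and extend in the same direction.

Primer 1 (TGGACTGCGCC) matches the top strand at positions 134–144 (3' end points downstream).
Primer 2 (ATGCCTTATTCTAG) also matches the top strand directly, at positions 191–204 — its reverse complement CTAGAATAAGGCAT is not present.
Both primers anneal to the bottom strand with 3' ends pointing the same way, so neither can prime synthesis back toward the other.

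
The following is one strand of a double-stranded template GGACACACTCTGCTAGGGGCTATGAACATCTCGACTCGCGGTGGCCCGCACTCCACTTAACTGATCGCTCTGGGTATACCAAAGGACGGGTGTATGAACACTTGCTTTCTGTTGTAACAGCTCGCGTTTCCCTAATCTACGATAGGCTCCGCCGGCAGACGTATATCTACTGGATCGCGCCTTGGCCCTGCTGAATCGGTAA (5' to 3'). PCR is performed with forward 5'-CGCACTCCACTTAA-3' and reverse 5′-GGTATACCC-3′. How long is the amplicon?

The forward primer matches the template at positions 47–60.
Reverse complement of the reverse primer: GGGTATACC. This occurs on the top strand at positions 72–80.
Product length = (reverse-primer end) − (forward-primer start) + 1 = 80 − 47 + 1 = 34 bp.

34 bp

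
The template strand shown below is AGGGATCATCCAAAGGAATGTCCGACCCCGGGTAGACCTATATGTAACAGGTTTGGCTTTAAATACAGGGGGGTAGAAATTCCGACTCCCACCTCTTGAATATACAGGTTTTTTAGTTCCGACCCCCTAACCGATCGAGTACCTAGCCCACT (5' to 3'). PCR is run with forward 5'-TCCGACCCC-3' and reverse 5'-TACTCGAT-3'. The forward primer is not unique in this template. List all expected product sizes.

The forward primer TCCGACCCC matches the top strand at positions 21–29, 118–126.
The reverse primer's reverse complement is ATCGAGTA, matching at positions 134–141.
Each forward site pairs with the reverse site to give a product ending at position 141: sizes 121, 24 bp.

121 bp, 24 bp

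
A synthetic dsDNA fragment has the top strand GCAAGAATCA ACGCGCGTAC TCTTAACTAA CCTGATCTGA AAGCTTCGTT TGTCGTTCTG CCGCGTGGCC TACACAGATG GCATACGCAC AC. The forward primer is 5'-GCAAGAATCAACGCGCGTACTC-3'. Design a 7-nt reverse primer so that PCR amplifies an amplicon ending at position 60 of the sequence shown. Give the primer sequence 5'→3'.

5'-CAGAACG-3'

The forward primer binds at positions 1–22; the product's 3' end on the top strand is position 60.
The reverse primer anneals to the top strand over positions 54–60, i.e. to CGTTCTG.
Its sequence written 5'→3' is the reverse complement: CAGAACG.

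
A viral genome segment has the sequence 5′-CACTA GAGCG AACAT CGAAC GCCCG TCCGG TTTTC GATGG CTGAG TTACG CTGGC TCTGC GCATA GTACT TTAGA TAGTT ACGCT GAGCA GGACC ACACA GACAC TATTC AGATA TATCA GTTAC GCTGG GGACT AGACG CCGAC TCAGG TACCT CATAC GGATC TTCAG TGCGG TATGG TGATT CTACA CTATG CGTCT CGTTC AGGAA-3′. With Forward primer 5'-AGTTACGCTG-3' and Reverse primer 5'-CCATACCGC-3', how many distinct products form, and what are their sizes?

Three products: 137 bp, 104 bp, 61 bp

The forward primer AGTTACGCTG matches the top strand at positions 44–53, 77–86, 120–129.
The reverse primer's reverse complement is GCGGTATGG, matching at positions 172–180.
Each forward site pairs with the reverse site to give a product ending at position 180: sizes 137, 104, 61 bp.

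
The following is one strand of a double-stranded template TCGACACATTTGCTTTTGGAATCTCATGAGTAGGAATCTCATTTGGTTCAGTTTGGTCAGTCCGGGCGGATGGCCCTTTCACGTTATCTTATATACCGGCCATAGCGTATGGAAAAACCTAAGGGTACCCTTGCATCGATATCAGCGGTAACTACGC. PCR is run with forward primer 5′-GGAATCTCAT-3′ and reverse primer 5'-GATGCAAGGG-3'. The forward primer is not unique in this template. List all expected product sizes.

The forward primer GGAATCTCAT matches the top strand at positions 18–27, 33–42.
The reverse primer's reverse complement is CCCTTGCATC, matching at positions 128–137.
Each forward site pairs with the reverse site to give a product ending at position 137: sizes 120, 105 bp.

120 bp, 105 bp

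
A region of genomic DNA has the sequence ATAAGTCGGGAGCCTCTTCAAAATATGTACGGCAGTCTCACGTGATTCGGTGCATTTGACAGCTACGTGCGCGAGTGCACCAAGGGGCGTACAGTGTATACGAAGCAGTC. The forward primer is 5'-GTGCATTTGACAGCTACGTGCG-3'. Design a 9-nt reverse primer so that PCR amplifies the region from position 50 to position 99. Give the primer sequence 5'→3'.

5'-ATACACTGT-3'

The product's 3' end on the top strand is position 99.
The reverse primer anneals to the top strand over positions 91–99, i.e. to ACAGTGTAT.
Its sequence written 5'→3' is the reverse complement: ATACACTGT.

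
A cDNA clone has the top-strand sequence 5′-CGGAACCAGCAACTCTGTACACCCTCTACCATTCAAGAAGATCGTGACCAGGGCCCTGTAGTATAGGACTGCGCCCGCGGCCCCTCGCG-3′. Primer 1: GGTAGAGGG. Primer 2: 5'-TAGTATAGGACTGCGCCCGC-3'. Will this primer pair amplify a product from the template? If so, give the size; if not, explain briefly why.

Primer 1 (GGTAGAGGG) has reverse complement CCCTCTACC, which matches the top strand at positions 22–30; primer 1 anneals to the top strand there with its 3' end pointing upstream toward position 22.
Primer 2 (TAGTATAGGACTGCGCCCGC) matches the top strand directly at positions 59–78; it anneals to the bottom strand with its 3' end pointing downstream toward position 78.
The 3' ends diverge (primer 1 extends toward position 1, primer 2 toward position 89), so the primers never converge on a shared product.

No product — the primers' 3' ends point away from each other.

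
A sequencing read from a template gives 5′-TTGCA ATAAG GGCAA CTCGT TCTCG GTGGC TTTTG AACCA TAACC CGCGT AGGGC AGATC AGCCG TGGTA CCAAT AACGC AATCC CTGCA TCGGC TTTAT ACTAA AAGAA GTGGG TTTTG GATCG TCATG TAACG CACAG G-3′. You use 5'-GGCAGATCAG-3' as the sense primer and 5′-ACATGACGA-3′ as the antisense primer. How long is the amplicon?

Forward primer GGCAGATCAG is found on the top strand at positions 53–62.
The reverse primer's reverse complement is TCGTCATGT, which matches the template at positions 123–131.
Product length = (reverse-primer end) − (forward-primer start) + 1 = 131 − 53 + 1 = 79 bp.

79 bp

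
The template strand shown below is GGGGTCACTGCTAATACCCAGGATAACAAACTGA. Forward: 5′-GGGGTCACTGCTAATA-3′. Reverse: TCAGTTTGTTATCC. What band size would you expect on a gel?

34 bp

The forward primer matches the template at positions 1–16.
The reverse primer's reverse complement is GGATAACAAACTGA, which matches the template at positions 21–34.
The product runs from position 1 to position 34, so its length is 34 − 1 + 1 = 34 bp.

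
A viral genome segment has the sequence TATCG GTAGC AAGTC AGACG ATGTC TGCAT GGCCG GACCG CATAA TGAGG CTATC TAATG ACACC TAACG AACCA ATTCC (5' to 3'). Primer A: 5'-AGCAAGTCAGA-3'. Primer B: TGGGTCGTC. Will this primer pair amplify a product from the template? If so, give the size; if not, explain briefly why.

No product — primer B has no binding site in the template.

Primer B (TGGGTCGTC) does not match the top strand, and its reverse complement GACGACCCA does not match either.
With no annealing site for primer B, no amplification occurs.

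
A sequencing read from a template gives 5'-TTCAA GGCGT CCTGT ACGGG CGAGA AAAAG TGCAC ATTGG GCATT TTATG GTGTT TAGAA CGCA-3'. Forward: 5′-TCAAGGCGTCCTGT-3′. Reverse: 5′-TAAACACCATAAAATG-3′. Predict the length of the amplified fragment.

Scanning the template, TCAAGGCGTCCTGT occurs at positions 2–15; this primer anneals to the bottom strand there with its 3' end pointing downstream.
The reverse primer's reverse complement is CATTTTATGGTGTTTA, which matches the template at positions 42–57.
Product length = (reverse-primer end) − (forward-primer start) + 1 = 57 − 2 + 1 = 56 bp.

56 bp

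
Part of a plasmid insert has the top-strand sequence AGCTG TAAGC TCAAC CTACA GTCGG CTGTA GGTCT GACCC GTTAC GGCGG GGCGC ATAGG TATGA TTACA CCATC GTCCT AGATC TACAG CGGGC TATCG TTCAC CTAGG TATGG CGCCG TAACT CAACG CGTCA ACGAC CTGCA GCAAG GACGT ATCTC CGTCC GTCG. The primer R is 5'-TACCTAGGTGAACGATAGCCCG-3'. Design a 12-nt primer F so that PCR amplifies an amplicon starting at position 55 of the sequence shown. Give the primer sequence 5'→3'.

5'-CATAGGTATGAT-3'

The reverse primer's reverse complement CGGGCTATCGTTCACCTAGGTA matches the template at positions 91–112; the product starts at position 55.
The forward primer is identical to the top strand over positions 55–66: CATAGGTATGAT.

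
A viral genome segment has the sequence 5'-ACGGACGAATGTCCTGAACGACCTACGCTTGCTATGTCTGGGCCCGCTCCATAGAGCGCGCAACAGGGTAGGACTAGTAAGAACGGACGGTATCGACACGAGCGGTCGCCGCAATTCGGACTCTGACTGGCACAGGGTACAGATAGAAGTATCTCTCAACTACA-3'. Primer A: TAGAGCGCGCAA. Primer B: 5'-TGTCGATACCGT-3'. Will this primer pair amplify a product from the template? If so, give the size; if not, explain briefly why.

Primer A (TAGAGCGCGCAA) matches the top strand at positions 52–63; it acts as a forward primer.
Primer B's reverse complement is ACGGTATCGACA, matching the top strand at positions 87–98; it acts as a reverse primer.
The 3' ends face each other across positions 52–98, giving a 47 bp product.

Yes — a 47 bp product.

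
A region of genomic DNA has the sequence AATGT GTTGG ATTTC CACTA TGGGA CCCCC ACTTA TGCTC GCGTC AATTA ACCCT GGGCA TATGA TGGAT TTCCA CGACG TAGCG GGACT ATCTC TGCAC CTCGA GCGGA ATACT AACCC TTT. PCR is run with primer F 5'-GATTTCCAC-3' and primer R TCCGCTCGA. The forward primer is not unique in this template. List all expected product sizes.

101 bp, 43 bp

The forward primer GATTTCCAC matches the top strand at positions 10–18, 68–76.
The reverse primer's reverse complement is TCGAGCGGA, matching at positions 102–110.
Each forward site pairs with the reverse site to give a product ending at position 110: sizes 101, 43 bp.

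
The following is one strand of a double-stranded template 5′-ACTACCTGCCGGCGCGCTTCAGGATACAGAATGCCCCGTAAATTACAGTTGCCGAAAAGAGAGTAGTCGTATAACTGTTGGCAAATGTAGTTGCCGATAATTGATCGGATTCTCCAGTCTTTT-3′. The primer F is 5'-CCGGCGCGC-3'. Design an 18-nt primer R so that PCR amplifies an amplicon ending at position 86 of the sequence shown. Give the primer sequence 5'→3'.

The forward primer binds at positions 9–17; the product's 3' end on the top strand is position 86.
The reverse primer anneals to the top strand over positions 69–86, i.e. to GTATAACTGTTGGCAAAT.
Its sequence written 5'→3' is the reverse complement: ATTTGCCAACAGTTATAC.

5'-ATTTGCCAACAGTTATAC-3'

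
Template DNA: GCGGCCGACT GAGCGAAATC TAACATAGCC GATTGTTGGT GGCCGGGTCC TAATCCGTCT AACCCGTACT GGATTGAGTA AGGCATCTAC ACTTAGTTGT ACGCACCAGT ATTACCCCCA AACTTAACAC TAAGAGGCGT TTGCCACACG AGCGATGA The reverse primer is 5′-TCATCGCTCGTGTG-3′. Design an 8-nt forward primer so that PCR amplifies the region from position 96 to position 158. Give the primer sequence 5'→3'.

5'-GTTGTACG-3'

The reverse primer's reverse complement CACACGAGCGATGA matches the template at positions 145–158; the product starts at position 96.
The forward primer is identical to the top strand over positions 96–103: GTTGTACG.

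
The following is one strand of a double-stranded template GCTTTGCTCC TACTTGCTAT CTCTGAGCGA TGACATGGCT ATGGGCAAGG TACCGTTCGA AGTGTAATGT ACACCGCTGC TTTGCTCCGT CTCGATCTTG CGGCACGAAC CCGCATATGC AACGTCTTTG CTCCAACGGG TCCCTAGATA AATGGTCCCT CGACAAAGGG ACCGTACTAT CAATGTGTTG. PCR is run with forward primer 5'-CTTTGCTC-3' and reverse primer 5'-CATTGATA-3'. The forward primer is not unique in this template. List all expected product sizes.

184 bp, 106 bp, 60 bp

The forward primer CTTTGCTC matches the top strand at positions 2–9, 80–87, 126–133.
The reverse primer's reverse complement is TATCAATG, matching at positions 178–185.
Each forward site pairs with the reverse site to give a product ending at position 185: sizes 184, 106, 60 bp.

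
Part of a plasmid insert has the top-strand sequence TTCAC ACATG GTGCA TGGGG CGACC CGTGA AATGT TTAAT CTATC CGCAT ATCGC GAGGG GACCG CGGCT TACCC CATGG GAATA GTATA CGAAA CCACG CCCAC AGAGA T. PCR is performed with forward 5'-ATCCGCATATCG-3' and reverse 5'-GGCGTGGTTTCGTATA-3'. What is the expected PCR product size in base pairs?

The forward primer matches the template at positions 43–54.
Taking the reverse complement of GGCGTGGTTTCGTATA gives TATACGAAACCACGCC, found at positions 87–102 on the template; the primer anneals here to the top strand with its 3' end pointing upstream.
Amplicon spans positions 43–102: 60 bp.

60 bp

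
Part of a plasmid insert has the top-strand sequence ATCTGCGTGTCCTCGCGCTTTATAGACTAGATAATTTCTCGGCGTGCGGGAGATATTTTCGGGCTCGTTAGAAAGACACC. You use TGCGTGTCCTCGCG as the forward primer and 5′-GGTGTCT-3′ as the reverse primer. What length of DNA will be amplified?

Forward primer TGCGTGTCCTCGCG is found on the top strand at positions 4–17.
The reverse primer's reverse complement is AGACACC, which matches the template at positions 74–80.
The product runs from position 4 to position 80, so its length is 80 − 4 + 1 = 77 bp.

77 bp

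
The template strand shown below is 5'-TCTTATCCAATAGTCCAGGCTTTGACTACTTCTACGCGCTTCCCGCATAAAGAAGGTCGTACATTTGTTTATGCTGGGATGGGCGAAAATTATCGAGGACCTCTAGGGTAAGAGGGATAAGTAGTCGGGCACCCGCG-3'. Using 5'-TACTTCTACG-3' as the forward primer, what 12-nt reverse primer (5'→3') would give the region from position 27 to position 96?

The product's 3' end on the top strand is position 96.
The reverse primer anneals to the top strand over positions 85–96, i.e. to GAAAATTATCGA.
Its sequence written 5'→3' is the reverse complement: TCGATAATTTTC.

5'-TCGATAATTTTC-3'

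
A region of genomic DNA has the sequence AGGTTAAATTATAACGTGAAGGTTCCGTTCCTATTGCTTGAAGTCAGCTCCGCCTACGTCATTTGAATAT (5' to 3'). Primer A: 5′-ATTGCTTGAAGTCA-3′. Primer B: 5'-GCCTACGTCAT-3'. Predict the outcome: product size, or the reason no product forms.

No product — both primers anneal to the same strand and extend in the same direction.

Primer A (ATTGCTTGAAGTCA) matches the top strand at positions 33–46 (3' end points downstream).
Primer B (GCCTACGTCAT) also matches the top strand directly, at positions 52–62 — its reverse complement ATGACGTAGGC is not present.
Both primers anneal to the bottom strand with 3' ends pointing the same way, so neither can prime synthesis back toward the other.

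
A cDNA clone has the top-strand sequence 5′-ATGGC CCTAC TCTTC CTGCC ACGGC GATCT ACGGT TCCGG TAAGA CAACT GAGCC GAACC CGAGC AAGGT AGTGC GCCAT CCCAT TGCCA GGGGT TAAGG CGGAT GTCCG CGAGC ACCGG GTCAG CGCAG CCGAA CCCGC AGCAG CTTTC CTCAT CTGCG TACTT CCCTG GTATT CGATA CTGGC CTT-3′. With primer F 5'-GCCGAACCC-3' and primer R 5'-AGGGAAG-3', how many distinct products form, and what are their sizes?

The forward primer GCCGAACCC matches the top strand at positions 53–61, 130–138.
The reverse primer's reverse complement is CTTCCCT, matching at positions 163–169.
Each forward site pairs with the reverse site to give a product ending at position 169: sizes 117, 40 bp.

Two products: 117 bp, 40 bp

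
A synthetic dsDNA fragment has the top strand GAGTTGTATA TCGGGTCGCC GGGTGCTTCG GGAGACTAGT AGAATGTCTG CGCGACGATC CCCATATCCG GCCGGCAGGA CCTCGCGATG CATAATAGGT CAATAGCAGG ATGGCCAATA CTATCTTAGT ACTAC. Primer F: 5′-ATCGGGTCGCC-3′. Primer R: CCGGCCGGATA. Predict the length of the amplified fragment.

66 bp

Forward primer ATCGGGTCGCC is found on the top strand at positions 10–20.
The reverse primer's reverse complement is TATCCGGCCGG, which matches the template at positions 65–75.
Amplicon spans positions 10–75: 66 bp.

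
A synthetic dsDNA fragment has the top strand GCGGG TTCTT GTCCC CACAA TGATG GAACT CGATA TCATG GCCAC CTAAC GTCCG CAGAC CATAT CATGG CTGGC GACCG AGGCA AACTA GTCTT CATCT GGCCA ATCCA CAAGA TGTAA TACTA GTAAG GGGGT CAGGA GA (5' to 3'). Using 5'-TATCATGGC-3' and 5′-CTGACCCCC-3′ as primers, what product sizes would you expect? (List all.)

The forward primer TATCATGGC matches the top strand at positions 34–42, 63–71.
The reverse primer's reverse complement is GGGGGTCAG, matching at positions 130–138.
Each forward site pairs with the reverse site to give a product ending at position 138: sizes 105, 76 bp.

105 bp, 76 bp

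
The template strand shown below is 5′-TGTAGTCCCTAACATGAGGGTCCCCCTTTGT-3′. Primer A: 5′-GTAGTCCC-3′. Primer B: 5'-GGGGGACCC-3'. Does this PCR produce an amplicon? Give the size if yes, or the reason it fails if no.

Primer A (GTAGTCCC) matches the top strand at positions 2–9; it acts as a forward primer.
Primer B's reverse complement is GGGTCCCCC, matching the top strand at positions 18–26; it acts as a reverse primer.
The 3' ends face each other across positions 2–26, giving a 25 bp product.

Yes — a 25 bp product.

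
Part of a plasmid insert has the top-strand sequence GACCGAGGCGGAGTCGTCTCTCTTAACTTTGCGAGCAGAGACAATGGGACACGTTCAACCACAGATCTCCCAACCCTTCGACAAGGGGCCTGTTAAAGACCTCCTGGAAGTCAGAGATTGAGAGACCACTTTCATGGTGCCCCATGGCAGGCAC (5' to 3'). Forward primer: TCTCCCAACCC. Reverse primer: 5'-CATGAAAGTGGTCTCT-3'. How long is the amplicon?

71 bp

The forward primer matches the template at positions 66–76.
Reverse complement of the reverse primer: AGAGACCACTTTCATG. This occurs on the top strand at positions 121–136.
Product length = (reverse-primer end) − (forward-primer start) + 1 = 136 − 66 + 1 = 71 bp.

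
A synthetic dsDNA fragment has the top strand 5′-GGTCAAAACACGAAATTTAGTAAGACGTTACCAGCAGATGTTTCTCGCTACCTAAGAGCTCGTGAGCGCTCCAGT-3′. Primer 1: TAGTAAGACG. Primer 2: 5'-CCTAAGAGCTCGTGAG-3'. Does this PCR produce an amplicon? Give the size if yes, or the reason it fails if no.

No product — both primers anneal to the same strand and extend in the same direction.

Primer 1 (TAGTAAGACG) matches the top strand at positions 18–27 (3' end points downstream).
Primer 2 (CCTAAGAGCTCGTGAG) also matches the top strand directly, at positions 51–66 — its reverse complement CTCACGAGCTCTTAGG is not present.
Both primers anneal to the bottom strand with 3' ends pointing the same way, so neither can prime synthesis back toward the other.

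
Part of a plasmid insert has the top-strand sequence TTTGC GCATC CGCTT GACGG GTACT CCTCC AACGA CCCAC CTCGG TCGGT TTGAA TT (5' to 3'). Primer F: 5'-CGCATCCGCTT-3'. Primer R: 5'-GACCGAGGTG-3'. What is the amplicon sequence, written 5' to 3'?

5'-CGCATCCGCTTGACGGGTACTCCTCCAACGACCCACCTCGGTC-3'

The forward primer matches the template at positions 5–15.
Taking the reverse complement of GACCGAGGTG gives CACCTCGGTC, found at positions 38–47 on the template; the primer anneals here to the top strand with its 3' end pointing upstream.
The product is the template from position 5 through 47 (43 bp).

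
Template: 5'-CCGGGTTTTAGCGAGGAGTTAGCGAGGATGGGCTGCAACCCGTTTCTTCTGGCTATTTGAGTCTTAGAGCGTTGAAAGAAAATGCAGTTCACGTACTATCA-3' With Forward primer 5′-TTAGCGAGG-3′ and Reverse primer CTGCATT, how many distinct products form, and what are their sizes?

The forward primer TTAGCGAGG matches the top strand at positions 8–16, 19–27.
The reverse primer's reverse complement is AATGCAG, matching at positions 81–87.
Each forward site pairs with the reverse site to give a product ending at position 87: sizes 80, 69 bp.

Two products: 80 bp, 69 bp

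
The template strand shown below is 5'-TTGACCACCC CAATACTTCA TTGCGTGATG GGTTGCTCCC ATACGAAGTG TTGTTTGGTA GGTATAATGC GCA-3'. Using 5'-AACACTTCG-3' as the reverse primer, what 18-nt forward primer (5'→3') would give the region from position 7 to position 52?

The reverse primer's reverse complement CGAAGTGTT matches the template at positions 44–52; the product starts at position 7.
The forward primer is identical to the top strand over positions 7–24: ACCCCAATACTTCATTGC.

5'-ACCCCAATACTTCATTGC-3'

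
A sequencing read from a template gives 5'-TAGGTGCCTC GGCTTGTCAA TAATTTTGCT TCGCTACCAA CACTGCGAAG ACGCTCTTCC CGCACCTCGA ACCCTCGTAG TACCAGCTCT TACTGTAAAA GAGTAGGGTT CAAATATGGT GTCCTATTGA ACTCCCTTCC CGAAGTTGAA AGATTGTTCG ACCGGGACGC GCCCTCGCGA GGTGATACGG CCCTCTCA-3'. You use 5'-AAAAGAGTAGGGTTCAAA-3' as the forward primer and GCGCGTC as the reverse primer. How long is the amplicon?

76 bp

Forward primer AAAAGAGTAGGGTTCAAA is found on the top strand at positions 97–114.
Taking the reverse complement of GCGCGTC gives GACGCGC, found at positions 166–172 on the template; the primer anneals here to the top strand with its 3' end pointing upstream.
Amplicon spans positions 97–172: 76 bp.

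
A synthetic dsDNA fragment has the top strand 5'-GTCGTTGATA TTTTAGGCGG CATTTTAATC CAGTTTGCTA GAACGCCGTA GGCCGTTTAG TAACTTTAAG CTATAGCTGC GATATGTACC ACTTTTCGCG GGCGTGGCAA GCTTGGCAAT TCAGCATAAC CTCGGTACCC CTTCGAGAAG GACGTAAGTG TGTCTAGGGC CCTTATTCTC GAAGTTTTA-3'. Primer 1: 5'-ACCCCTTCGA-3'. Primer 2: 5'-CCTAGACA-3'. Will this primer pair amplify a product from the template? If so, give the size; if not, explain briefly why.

Yes — a 32 bp product.

Primer 1 (ACCCCTTCGA) matches the top strand at positions 137–146; it acts as a forward primer.
Primer 2's reverse complement is TGTCTAGG, matching the top strand at positions 161–168; it acts as a reverse primer.
The 3' ends face each other across positions 137–168, giving a 32 bp product.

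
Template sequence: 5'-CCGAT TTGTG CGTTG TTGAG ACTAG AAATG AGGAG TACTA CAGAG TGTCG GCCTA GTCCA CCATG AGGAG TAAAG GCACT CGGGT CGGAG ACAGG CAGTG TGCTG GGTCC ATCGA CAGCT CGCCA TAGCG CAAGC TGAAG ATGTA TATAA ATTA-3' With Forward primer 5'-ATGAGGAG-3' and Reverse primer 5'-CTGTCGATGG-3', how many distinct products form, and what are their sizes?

Two products: 91 bp, 56 bp

The forward primer ATGAGGAG matches the top strand at positions 28–35, 63–70.
The reverse primer's reverse complement is CCATCGACAG, matching at positions 109–118.
Each forward site pairs with the reverse site to give a product ending at position 118: sizes 91, 56 bp.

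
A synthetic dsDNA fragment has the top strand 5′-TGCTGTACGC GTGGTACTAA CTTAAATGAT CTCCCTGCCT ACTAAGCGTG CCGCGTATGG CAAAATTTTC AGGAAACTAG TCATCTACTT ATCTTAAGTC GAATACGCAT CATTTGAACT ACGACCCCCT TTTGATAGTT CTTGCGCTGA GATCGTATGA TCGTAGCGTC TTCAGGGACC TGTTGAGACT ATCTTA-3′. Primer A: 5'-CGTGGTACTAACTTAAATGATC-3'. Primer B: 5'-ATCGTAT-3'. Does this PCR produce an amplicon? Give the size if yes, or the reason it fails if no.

No product — both primers anneal to the same strand and extend in the same direction.

Primer A (CGTGGTACTAACTTAAATGATC) matches the top strand at positions 10–31 (3' end points downstream).
Primer B (ATCGTAT) also matches the top strand directly, at positions 152–158 — its reverse complement ATACGAT is not present.
Both primers anneal to the bottom strand with 3' ends pointing the same way, so neither can prime synthesis back toward the other.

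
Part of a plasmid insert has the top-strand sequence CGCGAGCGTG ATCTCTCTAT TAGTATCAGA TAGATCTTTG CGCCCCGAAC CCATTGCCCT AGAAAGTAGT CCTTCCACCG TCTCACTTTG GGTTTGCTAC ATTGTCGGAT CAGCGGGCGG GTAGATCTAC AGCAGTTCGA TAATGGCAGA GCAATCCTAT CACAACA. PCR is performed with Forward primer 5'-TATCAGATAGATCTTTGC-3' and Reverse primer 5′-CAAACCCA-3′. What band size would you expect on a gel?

Scanning the template, TATCAGATAGATCTTTGC occurs at positions 24–41; this primer anneals to the bottom strand there with its 3' end pointing downstream.
Taking the reverse complement of CAAACCCA gives TGGGTTTG, found at positions 89–96 on the template; the primer anneals here to the top strand with its 3' end pointing upstream.
Product length = (reverse-primer end) − (forward-primer start) + 1 = 96 − 24 + 1 = 73 bp.

73 bp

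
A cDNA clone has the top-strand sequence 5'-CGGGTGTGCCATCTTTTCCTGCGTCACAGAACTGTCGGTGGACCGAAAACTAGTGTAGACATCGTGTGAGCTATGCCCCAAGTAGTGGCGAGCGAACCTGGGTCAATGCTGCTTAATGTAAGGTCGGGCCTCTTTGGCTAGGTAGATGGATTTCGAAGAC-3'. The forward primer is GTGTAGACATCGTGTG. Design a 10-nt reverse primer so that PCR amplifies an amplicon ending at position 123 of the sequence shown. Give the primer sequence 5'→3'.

5'-CCTTACATTA-3'

The forward primer binds at positions 53–68; the product's 3' end on the top strand is position 123.
The reverse primer anneals to the top strand over positions 114–123, i.e. to TAATGTAAGG.
Its sequence written 5'→3' is the reverse complement: CCTTACATTA.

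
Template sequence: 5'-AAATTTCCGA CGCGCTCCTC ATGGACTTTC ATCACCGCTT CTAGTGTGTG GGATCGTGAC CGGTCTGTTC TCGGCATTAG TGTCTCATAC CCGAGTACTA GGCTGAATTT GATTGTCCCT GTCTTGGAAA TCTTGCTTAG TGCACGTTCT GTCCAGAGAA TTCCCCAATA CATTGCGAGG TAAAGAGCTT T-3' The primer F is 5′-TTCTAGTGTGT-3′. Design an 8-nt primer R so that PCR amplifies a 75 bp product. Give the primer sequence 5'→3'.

The forward primer binds at positions 39–49, so a 75 bp product ends at position 39 + 75 − 1 = 113.
The reverse primer anneals to the top strand over positions 106–113, i.e. to AATTTGAT.
Its sequence written 5'→3' is the reverse complement: ATCAAATT.

5'-ATCAAATT-3'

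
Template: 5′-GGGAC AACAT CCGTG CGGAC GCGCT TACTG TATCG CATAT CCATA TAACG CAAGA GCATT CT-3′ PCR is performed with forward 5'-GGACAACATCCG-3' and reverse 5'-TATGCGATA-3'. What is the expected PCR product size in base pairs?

Forward primer GGACAACATCCG is found on the top strand at positions 2–13.
Reverse complement of the reverse primer: TATCGCATA. This occurs on the top strand at positions 31–39.
The product runs from position 2 to position 39, so its length is 39 − 2 + 1 = 38 bp.

38 bp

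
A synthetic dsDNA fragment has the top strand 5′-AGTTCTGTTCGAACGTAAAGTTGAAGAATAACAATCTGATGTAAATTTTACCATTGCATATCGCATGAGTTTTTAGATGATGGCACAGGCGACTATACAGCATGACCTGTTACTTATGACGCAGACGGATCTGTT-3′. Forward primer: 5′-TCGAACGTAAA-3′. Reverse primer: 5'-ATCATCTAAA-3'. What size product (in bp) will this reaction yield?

Forward primer TCGAACGTAAA is found on the top strand at positions 9–19.
The reverse primer's reverse complement is TTTAGATGAT, which matches the template at positions 72–81.
The product runs from position 9 to position 81, so its length is 81 − 9 + 1 = 73 bp.

73 bp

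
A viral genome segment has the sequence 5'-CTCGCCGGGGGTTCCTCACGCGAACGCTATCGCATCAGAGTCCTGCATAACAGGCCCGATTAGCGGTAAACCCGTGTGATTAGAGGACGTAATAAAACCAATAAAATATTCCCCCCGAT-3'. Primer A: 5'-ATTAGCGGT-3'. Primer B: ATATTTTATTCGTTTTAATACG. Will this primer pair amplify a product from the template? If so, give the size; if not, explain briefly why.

Primer B (ATATTTTATTCGTTTTAATACG) does not match the top strand, and its reverse complement CGTATTAAAACGAATAAAATAT does not match either.
With no annealing site for primer B, no amplification occurs.

No product — primer B has no binding site in the template.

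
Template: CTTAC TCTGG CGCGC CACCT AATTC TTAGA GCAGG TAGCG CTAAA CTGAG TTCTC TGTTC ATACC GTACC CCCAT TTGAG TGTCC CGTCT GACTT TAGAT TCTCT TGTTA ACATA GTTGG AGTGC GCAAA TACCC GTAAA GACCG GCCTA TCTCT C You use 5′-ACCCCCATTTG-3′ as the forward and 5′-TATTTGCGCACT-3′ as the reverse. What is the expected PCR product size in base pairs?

The forward primer matches the template at positions 68–78.
The reverse primer's reverse complement is AGTGCGCAAATA, which matches the template at positions 121–132.
The product runs from position 68 to position 132, so its length is 132 − 68 + 1 = 65 bp.

65 bp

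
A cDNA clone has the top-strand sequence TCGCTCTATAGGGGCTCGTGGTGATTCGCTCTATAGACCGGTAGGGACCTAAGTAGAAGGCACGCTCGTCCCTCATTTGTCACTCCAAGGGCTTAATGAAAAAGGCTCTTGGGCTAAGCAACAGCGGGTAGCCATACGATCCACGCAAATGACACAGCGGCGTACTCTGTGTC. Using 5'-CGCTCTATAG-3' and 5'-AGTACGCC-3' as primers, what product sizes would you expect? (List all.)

165 bp, 140 bp

The forward primer CGCTCTATAG matches the top strand at positions 2–11, 27–36.
The reverse primer's reverse complement is GGCGTACT, matching at positions 159–166.
Each forward site pairs with the reverse site to give a product ending at position 166: sizes 165, 140 bp.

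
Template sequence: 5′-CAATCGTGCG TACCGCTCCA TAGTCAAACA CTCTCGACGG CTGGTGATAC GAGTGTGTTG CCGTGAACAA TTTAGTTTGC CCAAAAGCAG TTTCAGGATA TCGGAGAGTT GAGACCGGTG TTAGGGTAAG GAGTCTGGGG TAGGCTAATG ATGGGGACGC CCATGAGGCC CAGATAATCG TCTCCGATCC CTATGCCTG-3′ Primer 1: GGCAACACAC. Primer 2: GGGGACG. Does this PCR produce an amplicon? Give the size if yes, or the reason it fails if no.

No product — the primers' 3' ends point away from each other.

Primer 1 (GGCAACACAC) has reverse complement GTGTGTTGCC, which matches the top strand at positions 53–62; primer 1 anneals to the top strand there with its 3' end pointing upstream toward position 53.
Primer 2 (GGGGACG) matches the top strand directly at positions 153–159; it anneals to the bottom strand with its 3' end pointing downstream toward position 159.
The 3' ends diverge (primer 1 extends toward position 1, primer 2 toward position 199), so the primers never converge on a shared product.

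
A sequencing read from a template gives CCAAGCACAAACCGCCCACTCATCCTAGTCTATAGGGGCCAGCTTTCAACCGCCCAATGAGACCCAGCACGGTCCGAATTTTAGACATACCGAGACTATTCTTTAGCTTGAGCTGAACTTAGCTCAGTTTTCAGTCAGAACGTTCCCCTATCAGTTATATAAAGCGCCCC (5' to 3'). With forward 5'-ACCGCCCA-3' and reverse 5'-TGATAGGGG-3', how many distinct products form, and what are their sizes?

The forward primer ACCGCCCA matches the top strand at positions 11–18, 49–56.
The reverse primer's reverse complement is CCCCTATCA, matching at positions 145–153.
Each forward site pairs with the reverse site to give a product ending at position 153: sizes 143, 105 bp.

Two products: 143 bp, 105 bp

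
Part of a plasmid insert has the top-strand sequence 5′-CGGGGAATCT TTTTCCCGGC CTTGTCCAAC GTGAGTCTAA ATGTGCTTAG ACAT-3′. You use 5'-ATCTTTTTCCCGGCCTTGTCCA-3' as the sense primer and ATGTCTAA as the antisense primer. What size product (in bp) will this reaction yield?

Forward primer ATCTTTTTCCCGGCCTTGTCCA is found on the top strand at positions 7–28.
Reverse complement of the reverse primer: TTAGACAT. This occurs on the top strand at positions 47–54.
The product runs from position 7 to position 54, so its length is 54 − 7 + 1 = 48 bp.

48 bp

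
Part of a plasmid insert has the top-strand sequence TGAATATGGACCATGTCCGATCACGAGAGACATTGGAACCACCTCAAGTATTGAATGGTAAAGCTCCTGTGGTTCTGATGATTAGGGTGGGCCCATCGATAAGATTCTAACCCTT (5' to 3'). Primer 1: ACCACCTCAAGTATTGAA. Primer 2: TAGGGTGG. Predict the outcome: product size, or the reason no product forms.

Primer 1 (ACCACCTCAAGTATTGAA) matches the top strand at positions 38–55 (3' end points downstream).
Primer 2 (TAGGGTGG) also matches the top strand directly, at positions 83–90 — its reverse complement CCACCCTA is not present.
Both primers anneal to the bottom strand with 3' ends pointing the same way, so neither can prime synthesis back toward the other.

No product — both primers anneal to the same strand and extend in the same direction.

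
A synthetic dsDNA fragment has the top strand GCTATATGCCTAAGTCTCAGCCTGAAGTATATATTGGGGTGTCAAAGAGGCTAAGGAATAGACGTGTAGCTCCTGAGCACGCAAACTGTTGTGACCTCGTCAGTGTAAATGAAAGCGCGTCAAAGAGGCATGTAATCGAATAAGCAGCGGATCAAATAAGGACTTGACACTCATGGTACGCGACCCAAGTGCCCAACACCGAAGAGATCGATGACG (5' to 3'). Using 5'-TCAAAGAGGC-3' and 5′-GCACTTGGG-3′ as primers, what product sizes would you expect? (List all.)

151 bp, 73 bp

The forward primer TCAAAGAGGC matches the top strand at positions 42–51, 120–129.
The reverse primer's reverse complement is CCCAAGTGC, matching at positions 184–192.
Each forward site pairs with the reverse site to give a product ending at position 192: sizes 151, 73 bp.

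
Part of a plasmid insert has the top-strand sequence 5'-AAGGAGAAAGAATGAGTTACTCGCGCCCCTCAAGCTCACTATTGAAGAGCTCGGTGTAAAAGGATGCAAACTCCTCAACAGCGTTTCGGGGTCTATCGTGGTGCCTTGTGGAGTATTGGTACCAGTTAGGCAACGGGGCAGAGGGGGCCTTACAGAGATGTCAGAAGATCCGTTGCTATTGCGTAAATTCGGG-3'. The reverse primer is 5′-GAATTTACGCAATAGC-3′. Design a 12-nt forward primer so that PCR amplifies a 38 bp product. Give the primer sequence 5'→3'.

The reverse primer's reverse complement GCTATTGCGTAAATTC matches the template at positions 175–190, so the product ends at position 190.
A 38 bp product then starts at position 190 − 38 + 1 = 153.
The forward primer is identical to the top strand there: CAGAGATGTCAG.

5'-CAGAGATGTCAG-3'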